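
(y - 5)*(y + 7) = y^2 + 2*y - 35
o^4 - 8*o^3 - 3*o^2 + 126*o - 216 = (o - 6)*(o - 3)^2*(o + 4)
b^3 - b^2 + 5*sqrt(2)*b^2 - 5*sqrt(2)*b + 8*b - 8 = (b - 1)*(b + sqrt(2))*(b + 4*sqrt(2))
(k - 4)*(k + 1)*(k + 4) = k^3 + k^2 - 16*k - 16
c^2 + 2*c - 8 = (c - 2)*(c + 4)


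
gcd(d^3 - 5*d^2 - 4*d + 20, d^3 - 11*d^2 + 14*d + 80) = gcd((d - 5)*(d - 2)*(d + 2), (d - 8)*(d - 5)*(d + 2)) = d^2 - 3*d - 10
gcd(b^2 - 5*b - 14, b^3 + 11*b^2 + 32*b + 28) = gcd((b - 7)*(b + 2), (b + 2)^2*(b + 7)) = b + 2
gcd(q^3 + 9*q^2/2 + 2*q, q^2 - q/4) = q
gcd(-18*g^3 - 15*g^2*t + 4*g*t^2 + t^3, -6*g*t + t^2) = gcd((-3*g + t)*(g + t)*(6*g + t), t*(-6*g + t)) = 1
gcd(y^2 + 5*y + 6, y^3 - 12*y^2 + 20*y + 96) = y + 2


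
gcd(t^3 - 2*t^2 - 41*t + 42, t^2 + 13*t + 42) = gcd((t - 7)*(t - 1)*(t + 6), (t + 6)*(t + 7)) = t + 6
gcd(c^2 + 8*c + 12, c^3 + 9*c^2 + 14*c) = c + 2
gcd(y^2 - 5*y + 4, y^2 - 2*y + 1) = y - 1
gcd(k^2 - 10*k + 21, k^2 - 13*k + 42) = k - 7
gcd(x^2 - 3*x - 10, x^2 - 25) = x - 5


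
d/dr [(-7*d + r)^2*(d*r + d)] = d*(7*d - r)*(7*d - 3*r - 2)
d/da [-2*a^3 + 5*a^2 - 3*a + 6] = -6*a^2 + 10*a - 3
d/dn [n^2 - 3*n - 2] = 2*n - 3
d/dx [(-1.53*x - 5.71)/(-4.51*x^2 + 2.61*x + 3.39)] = (-6.9003*x^2 - 51.5042*x + 9.7164)/(20.3401*x^4 - 23.5422*x^3 - 23.7657*x^2 + 17.6958*x + 11.4921)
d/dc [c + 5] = 1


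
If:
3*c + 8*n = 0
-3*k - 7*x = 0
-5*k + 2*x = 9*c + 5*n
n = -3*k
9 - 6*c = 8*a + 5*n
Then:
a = 9/8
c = 0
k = 0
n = 0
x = 0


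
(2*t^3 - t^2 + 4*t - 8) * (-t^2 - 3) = -2*t^5 + t^4 - 10*t^3 + 11*t^2 - 12*t + 24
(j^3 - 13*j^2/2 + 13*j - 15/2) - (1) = j^3 - 13*j^2/2 + 13*j - 17/2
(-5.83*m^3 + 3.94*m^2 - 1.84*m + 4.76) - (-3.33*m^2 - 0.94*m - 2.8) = -5.83*m^3 + 7.27*m^2 - 0.9*m + 7.56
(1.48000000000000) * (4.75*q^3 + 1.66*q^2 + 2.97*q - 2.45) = 7.03*q^3 + 2.4568*q^2 + 4.3956*q - 3.626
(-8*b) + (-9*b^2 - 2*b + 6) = -9*b^2 - 10*b + 6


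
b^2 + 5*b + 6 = (b + 2)*(b + 3)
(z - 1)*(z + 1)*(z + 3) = z^3 + 3*z^2 - z - 3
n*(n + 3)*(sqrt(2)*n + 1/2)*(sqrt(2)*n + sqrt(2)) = 2*n^4 + sqrt(2)*n^3/2 + 8*n^3 + 2*sqrt(2)*n^2 + 6*n^2 + 3*sqrt(2)*n/2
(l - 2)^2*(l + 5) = l^3 + l^2 - 16*l + 20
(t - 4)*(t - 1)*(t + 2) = t^3 - 3*t^2 - 6*t + 8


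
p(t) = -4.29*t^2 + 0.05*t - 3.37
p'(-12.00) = 103.01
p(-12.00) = -621.73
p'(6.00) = -51.43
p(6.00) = -157.51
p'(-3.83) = 32.91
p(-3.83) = -66.49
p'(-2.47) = 21.24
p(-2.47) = -29.67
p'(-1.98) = 17.04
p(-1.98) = -20.29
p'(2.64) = -22.60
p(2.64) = -33.14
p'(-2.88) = 24.76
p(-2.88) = -39.10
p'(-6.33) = 54.36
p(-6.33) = -175.58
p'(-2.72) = 23.39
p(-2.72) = -35.25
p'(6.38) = -54.69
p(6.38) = -177.67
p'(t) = 0.05 - 8.58*t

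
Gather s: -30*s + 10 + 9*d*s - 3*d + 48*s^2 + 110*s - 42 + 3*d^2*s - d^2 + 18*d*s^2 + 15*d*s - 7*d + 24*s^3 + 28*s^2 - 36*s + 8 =-d^2 - 10*d + 24*s^3 + s^2*(18*d + 76) + s*(3*d^2 + 24*d + 44) - 24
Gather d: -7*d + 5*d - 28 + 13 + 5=-2*d - 10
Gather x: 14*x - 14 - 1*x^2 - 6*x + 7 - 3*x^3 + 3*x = -3*x^3 - x^2 + 11*x - 7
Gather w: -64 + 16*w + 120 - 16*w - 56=0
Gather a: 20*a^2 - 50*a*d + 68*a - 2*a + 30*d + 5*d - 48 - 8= 20*a^2 + a*(66 - 50*d) + 35*d - 56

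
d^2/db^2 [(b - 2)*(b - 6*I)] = 2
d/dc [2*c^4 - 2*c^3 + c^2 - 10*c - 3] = 8*c^3 - 6*c^2 + 2*c - 10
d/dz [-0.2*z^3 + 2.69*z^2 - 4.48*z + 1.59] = -0.6*z^2 + 5.38*z - 4.48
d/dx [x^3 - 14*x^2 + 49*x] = 3*x^2 - 28*x + 49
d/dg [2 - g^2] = -2*g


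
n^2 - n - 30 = (n - 6)*(n + 5)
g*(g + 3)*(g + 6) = g^3 + 9*g^2 + 18*g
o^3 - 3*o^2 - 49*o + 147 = (o - 7)*(o - 3)*(o + 7)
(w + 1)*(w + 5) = w^2 + 6*w + 5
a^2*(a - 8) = a^3 - 8*a^2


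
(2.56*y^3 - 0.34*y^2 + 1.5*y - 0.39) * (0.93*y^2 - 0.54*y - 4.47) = 2.3808*y^5 - 1.6986*y^4 - 9.8646*y^3 + 0.3471*y^2 - 6.4944*y + 1.7433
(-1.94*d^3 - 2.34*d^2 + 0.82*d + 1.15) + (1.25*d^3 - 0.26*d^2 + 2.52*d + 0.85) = -0.69*d^3 - 2.6*d^2 + 3.34*d + 2.0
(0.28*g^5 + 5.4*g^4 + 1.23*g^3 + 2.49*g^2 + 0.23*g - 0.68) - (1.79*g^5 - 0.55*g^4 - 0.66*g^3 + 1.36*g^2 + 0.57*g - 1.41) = -1.51*g^5 + 5.95*g^4 + 1.89*g^3 + 1.13*g^2 - 0.34*g + 0.73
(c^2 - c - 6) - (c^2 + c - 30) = 24 - 2*c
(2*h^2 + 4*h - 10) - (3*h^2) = -h^2 + 4*h - 10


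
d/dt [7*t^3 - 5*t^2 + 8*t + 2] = 21*t^2 - 10*t + 8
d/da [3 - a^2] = -2*a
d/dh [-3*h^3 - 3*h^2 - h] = -9*h^2 - 6*h - 1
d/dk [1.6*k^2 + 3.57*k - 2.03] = 3.2*k + 3.57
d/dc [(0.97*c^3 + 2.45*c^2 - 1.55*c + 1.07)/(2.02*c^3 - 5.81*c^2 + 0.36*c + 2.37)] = (-10.5847*c^4 + 6.9604*c^3 - 7.711*c^2 + 24.0464*c - 4.0587)/(4.0804*c^6 - 23.4724*c^5 + 35.2105*c^4 + 5.3916*c^3 - 27.4098*c^2 + 1.7064*c + 5.6169)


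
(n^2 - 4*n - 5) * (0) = 0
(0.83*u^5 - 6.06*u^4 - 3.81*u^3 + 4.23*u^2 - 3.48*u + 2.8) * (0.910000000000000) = 0.7553*u^5 - 5.5146*u^4 - 3.4671*u^3 + 3.8493*u^2 - 3.1668*u + 2.548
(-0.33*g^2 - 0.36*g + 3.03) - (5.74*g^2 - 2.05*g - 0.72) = -6.07*g^2 + 1.69*g + 3.75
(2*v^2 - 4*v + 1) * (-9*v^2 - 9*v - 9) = -18*v^4 + 18*v^3 + 9*v^2 + 27*v - 9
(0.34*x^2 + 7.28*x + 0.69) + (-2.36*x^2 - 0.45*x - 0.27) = -2.02*x^2 + 6.83*x + 0.42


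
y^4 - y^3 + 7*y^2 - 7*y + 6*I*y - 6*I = (y - 1)*(y - 3*I)*(y + I)*(y + 2*I)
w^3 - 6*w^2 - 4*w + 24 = (w - 6)*(w - 2)*(w + 2)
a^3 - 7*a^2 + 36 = (a - 6)*(a - 3)*(a + 2)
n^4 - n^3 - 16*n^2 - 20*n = n*(n - 5)*(n + 2)^2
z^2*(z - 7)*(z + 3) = z^4 - 4*z^3 - 21*z^2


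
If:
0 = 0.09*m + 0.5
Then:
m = -5.56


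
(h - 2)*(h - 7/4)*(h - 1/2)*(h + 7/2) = h^4 - 3*h^3/4 - 19*h^2/2 + 273*h/16 - 49/8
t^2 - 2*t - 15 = (t - 5)*(t + 3)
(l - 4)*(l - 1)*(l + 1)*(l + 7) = l^4 + 3*l^3 - 29*l^2 - 3*l + 28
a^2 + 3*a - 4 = (a - 1)*(a + 4)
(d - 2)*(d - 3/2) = d^2 - 7*d/2 + 3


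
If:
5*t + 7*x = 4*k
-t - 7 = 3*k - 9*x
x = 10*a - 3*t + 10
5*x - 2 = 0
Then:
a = -621/475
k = -71/95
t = -22/19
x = 2/5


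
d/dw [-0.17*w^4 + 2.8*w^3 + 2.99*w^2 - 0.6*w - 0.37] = -0.68*w^3 + 8.4*w^2 + 5.98*w - 0.6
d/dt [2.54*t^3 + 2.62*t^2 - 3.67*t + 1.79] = 7.62*t^2 + 5.24*t - 3.67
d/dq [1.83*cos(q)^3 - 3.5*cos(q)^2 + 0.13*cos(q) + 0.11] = (-5.49*cos(q)^2 + 7.0*cos(q) - 0.13)*sin(q)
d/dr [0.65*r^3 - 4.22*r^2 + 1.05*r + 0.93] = 1.95*r^2 - 8.44*r + 1.05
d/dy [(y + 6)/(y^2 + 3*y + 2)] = (y^2 + 3*y - (y + 6)*(2*y + 3) + 2)/(y^2 + 3*y + 2)^2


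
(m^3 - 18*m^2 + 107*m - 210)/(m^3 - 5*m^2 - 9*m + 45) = (m^2 - 13*m + 42)/(m^2 - 9)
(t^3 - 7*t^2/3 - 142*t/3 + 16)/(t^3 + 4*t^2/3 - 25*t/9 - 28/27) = 9*(3*t^3 - 7*t^2 - 142*t + 48)/(27*t^3 + 36*t^2 - 75*t - 28)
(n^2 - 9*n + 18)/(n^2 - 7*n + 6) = (n - 3)/(n - 1)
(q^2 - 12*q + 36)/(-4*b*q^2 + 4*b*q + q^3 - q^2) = (-q^2 + 12*q - 36)/(q*(4*b*q - 4*b - q^2 + q))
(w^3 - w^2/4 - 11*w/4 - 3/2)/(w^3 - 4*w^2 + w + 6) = (w + 3/4)/(w - 3)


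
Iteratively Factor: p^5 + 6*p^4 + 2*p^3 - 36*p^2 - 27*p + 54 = (p - 1)*(p^4 + 7*p^3 + 9*p^2 - 27*p - 54) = (p - 2)*(p - 1)*(p^3 + 9*p^2 + 27*p + 27) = (p - 2)*(p - 1)*(p + 3)*(p^2 + 6*p + 9) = (p - 2)*(p - 1)*(p + 3)^2*(p + 3)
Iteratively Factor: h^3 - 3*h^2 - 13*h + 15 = (h + 3)*(h^2 - 6*h + 5) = (h - 5)*(h + 3)*(h - 1)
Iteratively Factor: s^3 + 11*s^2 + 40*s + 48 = (s + 4)*(s^2 + 7*s + 12) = (s + 3)*(s + 4)*(s + 4)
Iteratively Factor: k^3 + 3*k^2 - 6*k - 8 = (k + 4)*(k^2 - k - 2) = (k + 1)*(k + 4)*(k - 2)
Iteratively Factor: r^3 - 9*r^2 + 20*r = (r - 5)*(r^2 - 4*r) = (r - 5)*(r - 4)*(r)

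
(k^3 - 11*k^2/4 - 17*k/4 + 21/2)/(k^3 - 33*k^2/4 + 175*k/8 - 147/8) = 2*(k + 2)/(2*k - 7)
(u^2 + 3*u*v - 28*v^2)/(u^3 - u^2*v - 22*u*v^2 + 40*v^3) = (u + 7*v)/(u^2 + 3*u*v - 10*v^2)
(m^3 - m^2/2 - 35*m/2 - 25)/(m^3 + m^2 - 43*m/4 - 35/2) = 2*(m - 5)/(2*m - 7)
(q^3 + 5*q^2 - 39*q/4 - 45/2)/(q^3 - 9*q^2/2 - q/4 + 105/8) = 2*(q + 6)/(2*q - 7)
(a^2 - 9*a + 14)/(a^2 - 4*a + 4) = (a - 7)/(a - 2)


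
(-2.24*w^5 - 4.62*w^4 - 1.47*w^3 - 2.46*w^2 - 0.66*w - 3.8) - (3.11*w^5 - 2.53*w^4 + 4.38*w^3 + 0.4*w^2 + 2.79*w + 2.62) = -5.35*w^5 - 2.09*w^4 - 5.85*w^3 - 2.86*w^2 - 3.45*w - 6.42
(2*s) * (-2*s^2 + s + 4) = -4*s^3 + 2*s^2 + 8*s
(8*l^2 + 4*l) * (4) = 32*l^2 + 16*l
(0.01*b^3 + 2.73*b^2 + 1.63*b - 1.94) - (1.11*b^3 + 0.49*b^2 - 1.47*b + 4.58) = -1.1*b^3 + 2.24*b^2 + 3.1*b - 6.52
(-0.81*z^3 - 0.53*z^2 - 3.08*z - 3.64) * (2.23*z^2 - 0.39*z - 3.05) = -1.8063*z^5 - 0.866*z^4 - 4.1912*z^3 - 5.2995*z^2 + 10.8136*z + 11.102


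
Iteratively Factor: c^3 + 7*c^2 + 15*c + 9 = (c + 1)*(c^2 + 6*c + 9) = (c + 1)*(c + 3)*(c + 3)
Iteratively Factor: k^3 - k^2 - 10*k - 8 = (k - 4)*(k^2 + 3*k + 2) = (k - 4)*(k + 1)*(k + 2)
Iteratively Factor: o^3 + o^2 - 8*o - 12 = (o + 2)*(o^2 - o - 6) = (o - 3)*(o + 2)*(o + 2)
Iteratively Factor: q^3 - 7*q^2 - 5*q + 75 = (q + 3)*(q^2 - 10*q + 25) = (q - 5)*(q + 3)*(q - 5)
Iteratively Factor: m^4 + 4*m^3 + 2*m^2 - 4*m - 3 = (m + 1)*(m^3 + 3*m^2 - m - 3) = (m + 1)^2*(m^2 + 2*m - 3) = (m - 1)*(m + 1)^2*(m + 3)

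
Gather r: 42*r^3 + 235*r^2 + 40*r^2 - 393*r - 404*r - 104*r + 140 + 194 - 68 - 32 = 42*r^3 + 275*r^2 - 901*r + 234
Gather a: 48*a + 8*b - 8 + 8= 48*a + 8*b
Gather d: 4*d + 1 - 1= 4*d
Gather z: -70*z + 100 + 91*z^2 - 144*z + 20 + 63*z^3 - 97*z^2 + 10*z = 63*z^3 - 6*z^2 - 204*z + 120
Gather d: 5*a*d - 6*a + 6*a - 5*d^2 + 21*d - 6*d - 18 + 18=-5*d^2 + d*(5*a + 15)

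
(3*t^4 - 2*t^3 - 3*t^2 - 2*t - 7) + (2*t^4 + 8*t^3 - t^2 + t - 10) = 5*t^4 + 6*t^3 - 4*t^2 - t - 17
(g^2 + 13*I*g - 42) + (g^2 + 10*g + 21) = 2*g^2 + 10*g + 13*I*g - 21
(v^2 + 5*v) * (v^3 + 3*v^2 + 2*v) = v^5 + 8*v^4 + 17*v^3 + 10*v^2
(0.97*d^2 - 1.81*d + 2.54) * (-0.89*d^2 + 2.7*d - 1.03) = -0.8633*d^4 + 4.2299*d^3 - 8.1467*d^2 + 8.7223*d - 2.6162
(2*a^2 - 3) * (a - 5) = 2*a^3 - 10*a^2 - 3*a + 15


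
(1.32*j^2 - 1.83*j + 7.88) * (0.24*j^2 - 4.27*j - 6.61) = 0.3168*j^4 - 6.0756*j^3 + 0.980099999999998*j^2 - 21.5513*j - 52.0868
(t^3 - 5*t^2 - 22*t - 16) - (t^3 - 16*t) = -5*t^2 - 6*t - 16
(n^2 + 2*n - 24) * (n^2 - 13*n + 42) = n^4 - 11*n^3 - 8*n^2 + 396*n - 1008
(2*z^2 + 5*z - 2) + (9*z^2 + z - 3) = 11*z^2 + 6*z - 5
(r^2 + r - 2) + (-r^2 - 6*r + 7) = 5 - 5*r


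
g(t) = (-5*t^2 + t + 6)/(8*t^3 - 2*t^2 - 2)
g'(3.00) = 0.04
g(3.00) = -0.18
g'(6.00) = 0.02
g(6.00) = -0.10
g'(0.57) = -15.97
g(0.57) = -4.23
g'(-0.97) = -1.03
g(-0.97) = -0.03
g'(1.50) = -0.25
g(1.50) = -0.18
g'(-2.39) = 0.04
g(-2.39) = 0.20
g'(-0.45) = -4.83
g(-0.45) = -1.45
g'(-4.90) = 0.02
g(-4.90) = 0.12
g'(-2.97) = 0.04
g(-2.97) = 0.18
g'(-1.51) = -0.11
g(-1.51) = 0.20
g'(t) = (1 - 10*t)/(8*t^3 - 2*t^2 - 2) + (-24*t^2 + 4*t)*(-5*t^2 + t + 6)/(8*t^3 - 2*t^2 - 2)^2 = (-t*(6*t - 1)*(-5*t^2 + t + 6) + (10*t - 1)*(-4*t^3 + t^2 + 1)/2)/(-4*t^3 + t^2 + 1)^2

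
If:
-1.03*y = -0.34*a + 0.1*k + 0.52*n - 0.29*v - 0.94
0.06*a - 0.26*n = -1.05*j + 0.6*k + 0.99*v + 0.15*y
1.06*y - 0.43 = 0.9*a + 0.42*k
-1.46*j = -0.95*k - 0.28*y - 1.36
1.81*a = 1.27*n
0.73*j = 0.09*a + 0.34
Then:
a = 0.88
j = 0.57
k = -0.80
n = 1.26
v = 0.69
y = 0.84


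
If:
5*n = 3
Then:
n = 3/5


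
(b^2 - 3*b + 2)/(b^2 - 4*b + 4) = (b - 1)/(b - 2)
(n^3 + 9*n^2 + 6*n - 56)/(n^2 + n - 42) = (n^2 + 2*n - 8)/(n - 6)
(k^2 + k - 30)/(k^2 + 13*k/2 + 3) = 2*(k - 5)/(2*k + 1)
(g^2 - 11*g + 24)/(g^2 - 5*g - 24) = (g - 3)/(g + 3)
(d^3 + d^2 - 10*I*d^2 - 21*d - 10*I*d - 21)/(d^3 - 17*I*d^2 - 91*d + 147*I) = (d + 1)/(d - 7*I)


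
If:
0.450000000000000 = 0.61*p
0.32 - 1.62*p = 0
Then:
No Solution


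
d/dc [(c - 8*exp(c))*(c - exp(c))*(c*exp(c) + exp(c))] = ((1 - exp(c))*(c + 1)*(c - 8*exp(c)) - (c + 1)*(c - exp(c))*(8*exp(c) - 1) + (c + 2)*(c - 8*exp(c))*(c - exp(c)))*exp(c)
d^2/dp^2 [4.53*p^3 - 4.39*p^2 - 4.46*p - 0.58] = 27.18*p - 8.78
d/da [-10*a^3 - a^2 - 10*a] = -30*a^2 - 2*a - 10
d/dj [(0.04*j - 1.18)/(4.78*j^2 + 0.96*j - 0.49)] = (-0.1912*j^2 + 11.2808*j + 1.1132)/(22.8484*j^4 + 9.1776*j^3 - 3.7628*j^2 - 0.9408*j + 0.2401)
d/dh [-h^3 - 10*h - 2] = -3*h^2 - 10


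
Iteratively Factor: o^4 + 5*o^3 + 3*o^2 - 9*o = (o + 3)*(o^3 + 2*o^2 - 3*o) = (o + 3)^2*(o^2 - o) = o*(o + 3)^2*(o - 1)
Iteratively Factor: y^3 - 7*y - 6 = (y + 1)*(y^2 - y - 6) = (y - 3)*(y + 1)*(y + 2)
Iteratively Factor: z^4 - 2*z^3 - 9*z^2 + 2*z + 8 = (z - 4)*(z^3 + 2*z^2 - z - 2) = (z - 4)*(z + 2)*(z^2 - 1) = (z - 4)*(z + 1)*(z + 2)*(z - 1)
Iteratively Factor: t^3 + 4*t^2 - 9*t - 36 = (t + 4)*(t^2 - 9) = (t - 3)*(t + 4)*(t + 3)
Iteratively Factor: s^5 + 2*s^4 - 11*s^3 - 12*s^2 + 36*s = (s - 2)*(s^4 + 4*s^3 - 3*s^2 - 18*s) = (s - 2)*(s + 3)*(s^3 + s^2 - 6*s) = (s - 2)^2*(s + 3)*(s^2 + 3*s) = (s - 2)^2*(s + 3)^2*(s)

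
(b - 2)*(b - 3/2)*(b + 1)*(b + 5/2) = b^4 - 27*b^2/4 + 7*b/4 + 15/2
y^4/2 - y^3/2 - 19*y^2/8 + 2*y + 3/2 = (y/2 + 1/4)*(y - 2)*(y - 3/2)*(y + 2)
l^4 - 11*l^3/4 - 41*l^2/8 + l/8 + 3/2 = (l - 4)*(l - 1/2)*(l + 3/4)*(l + 1)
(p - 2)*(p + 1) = p^2 - p - 2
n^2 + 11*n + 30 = (n + 5)*(n + 6)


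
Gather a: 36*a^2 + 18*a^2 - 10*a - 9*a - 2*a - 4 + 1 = 54*a^2 - 21*a - 3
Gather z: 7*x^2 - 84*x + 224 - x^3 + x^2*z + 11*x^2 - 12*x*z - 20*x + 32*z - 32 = -x^3 + 18*x^2 - 104*x + z*(x^2 - 12*x + 32) + 192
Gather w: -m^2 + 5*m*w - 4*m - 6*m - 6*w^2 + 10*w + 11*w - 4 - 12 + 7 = -m^2 - 10*m - 6*w^2 + w*(5*m + 21) - 9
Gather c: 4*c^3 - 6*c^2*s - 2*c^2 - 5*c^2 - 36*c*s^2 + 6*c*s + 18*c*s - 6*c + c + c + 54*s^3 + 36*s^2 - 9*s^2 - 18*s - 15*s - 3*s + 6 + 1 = 4*c^3 + c^2*(-6*s - 7) + c*(-36*s^2 + 24*s - 4) + 54*s^3 + 27*s^2 - 36*s + 7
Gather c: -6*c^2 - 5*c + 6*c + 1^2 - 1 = -6*c^2 + c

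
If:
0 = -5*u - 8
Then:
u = -8/5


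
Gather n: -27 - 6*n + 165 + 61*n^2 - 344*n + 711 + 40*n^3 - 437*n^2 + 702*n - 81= 40*n^3 - 376*n^2 + 352*n + 768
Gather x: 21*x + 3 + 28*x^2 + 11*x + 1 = 28*x^2 + 32*x + 4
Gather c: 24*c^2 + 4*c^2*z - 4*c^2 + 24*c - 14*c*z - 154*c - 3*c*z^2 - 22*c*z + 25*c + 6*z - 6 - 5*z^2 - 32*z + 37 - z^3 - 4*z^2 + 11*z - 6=c^2*(4*z + 20) + c*(-3*z^2 - 36*z - 105) - z^3 - 9*z^2 - 15*z + 25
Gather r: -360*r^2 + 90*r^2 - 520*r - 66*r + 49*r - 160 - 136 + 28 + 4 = -270*r^2 - 537*r - 264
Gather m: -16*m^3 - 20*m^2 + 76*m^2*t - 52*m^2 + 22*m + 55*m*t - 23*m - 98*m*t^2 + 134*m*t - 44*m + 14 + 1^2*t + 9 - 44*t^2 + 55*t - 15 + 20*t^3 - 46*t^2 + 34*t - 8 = -16*m^3 + m^2*(76*t - 72) + m*(-98*t^2 + 189*t - 45) + 20*t^3 - 90*t^2 + 90*t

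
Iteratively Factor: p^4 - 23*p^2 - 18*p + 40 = (p - 1)*(p^3 + p^2 - 22*p - 40) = (p - 5)*(p - 1)*(p^2 + 6*p + 8) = (p - 5)*(p - 1)*(p + 2)*(p + 4)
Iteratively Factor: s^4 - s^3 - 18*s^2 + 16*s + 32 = (s - 2)*(s^3 + s^2 - 16*s - 16) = (s - 4)*(s - 2)*(s^2 + 5*s + 4) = (s - 4)*(s - 2)*(s + 1)*(s + 4)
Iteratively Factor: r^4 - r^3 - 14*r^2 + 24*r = (r - 2)*(r^3 + r^2 - 12*r) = (r - 3)*(r - 2)*(r^2 + 4*r) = (r - 3)*(r - 2)*(r + 4)*(r)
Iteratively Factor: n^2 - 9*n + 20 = (n - 4)*(n - 5)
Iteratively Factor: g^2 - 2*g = (g)*(g - 2)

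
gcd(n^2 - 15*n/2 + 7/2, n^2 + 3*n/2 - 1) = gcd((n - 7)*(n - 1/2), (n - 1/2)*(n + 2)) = n - 1/2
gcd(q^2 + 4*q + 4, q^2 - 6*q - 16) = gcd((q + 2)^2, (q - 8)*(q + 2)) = q + 2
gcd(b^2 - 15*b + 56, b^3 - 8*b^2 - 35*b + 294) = b - 7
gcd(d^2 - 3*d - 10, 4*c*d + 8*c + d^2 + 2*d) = d + 2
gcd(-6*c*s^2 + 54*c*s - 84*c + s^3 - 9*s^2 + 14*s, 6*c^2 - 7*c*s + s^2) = -6*c + s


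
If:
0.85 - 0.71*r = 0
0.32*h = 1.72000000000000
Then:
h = 5.38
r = 1.20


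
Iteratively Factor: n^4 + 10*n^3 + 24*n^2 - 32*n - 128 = (n + 4)*(n^3 + 6*n^2 - 32) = (n - 2)*(n + 4)*(n^2 + 8*n + 16) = (n - 2)*(n + 4)^2*(n + 4)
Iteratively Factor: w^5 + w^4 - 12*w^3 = (w)*(w^4 + w^3 - 12*w^2) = w^2*(w^3 + w^2 - 12*w) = w^2*(w + 4)*(w^2 - 3*w) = w^3*(w + 4)*(w - 3)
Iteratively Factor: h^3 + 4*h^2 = (h)*(h^2 + 4*h) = h^2*(h + 4)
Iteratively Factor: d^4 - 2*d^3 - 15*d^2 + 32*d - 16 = (d + 4)*(d^3 - 6*d^2 + 9*d - 4) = (d - 4)*(d + 4)*(d^2 - 2*d + 1) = (d - 4)*(d - 1)*(d + 4)*(d - 1)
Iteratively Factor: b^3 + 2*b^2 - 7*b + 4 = (b + 4)*(b^2 - 2*b + 1) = (b - 1)*(b + 4)*(b - 1)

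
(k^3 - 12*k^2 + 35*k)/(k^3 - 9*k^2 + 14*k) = (k - 5)/(k - 2)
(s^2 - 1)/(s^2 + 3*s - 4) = (s + 1)/(s + 4)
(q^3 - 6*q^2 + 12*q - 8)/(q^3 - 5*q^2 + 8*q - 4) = (q - 2)/(q - 1)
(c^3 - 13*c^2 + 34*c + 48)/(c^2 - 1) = (c^2 - 14*c + 48)/(c - 1)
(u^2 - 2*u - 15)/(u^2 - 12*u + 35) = (u + 3)/(u - 7)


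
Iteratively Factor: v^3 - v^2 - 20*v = (v)*(v^2 - v - 20) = v*(v + 4)*(v - 5)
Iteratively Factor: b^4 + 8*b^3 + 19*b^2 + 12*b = (b + 3)*(b^3 + 5*b^2 + 4*b) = (b + 3)*(b + 4)*(b^2 + b) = (b + 1)*(b + 3)*(b + 4)*(b)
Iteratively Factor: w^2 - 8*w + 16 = (w - 4)*(w - 4)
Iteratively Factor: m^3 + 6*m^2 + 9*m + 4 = (m + 4)*(m^2 + 2*m + 1) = (m + 1)*(m + 4)*(m + 1)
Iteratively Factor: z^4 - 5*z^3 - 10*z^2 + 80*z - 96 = (z - 2)*(z^3 - 3*z^2 - 16*z + 48) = (z - 3)*(z - 2)*(z^2 - 16) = (z - 3)*(z - 2)*(z + 4)*(z - 4)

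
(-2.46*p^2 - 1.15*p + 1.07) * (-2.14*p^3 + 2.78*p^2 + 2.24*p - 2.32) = 5.2644*p^5 - 4.3778*p^4 - 10.9972*p^3 + 6.1058*p^2 + 5.0648*p - 2.4824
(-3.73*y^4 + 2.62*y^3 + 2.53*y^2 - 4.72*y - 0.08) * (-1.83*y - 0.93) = 6.8259*y^5 - 1.3257*y^4 - 7.0665*y^3 + 6.2847*y^2 + 4.536*y + 0.0744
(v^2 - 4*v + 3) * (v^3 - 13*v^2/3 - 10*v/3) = v^5 - 25*v^4/3 + 17*v^3 + v^2/3 - 10*v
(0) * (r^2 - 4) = 0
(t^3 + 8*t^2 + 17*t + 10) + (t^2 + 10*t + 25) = t^3 + 9*t^2 + 27*t + 35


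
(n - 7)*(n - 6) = n^2 - 13*n + 42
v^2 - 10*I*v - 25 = (v - 5*I)^2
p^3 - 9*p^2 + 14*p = p*(p - 7)*(p - 2)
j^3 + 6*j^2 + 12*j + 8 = (j + 2)^3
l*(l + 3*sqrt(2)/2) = l^2 + 3*sqrt(2)*l/2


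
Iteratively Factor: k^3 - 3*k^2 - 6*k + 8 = (k + 2)*(k^2 - 5*k + 4) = (k - 1)*(k + 2)*(k - 4)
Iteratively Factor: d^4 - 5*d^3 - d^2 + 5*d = (d - 1)*(d^3 - 4*d^2 - 5*d) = (d - 1)*(d + 1)*(d^2 - 5*d) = d*(d - 1)*(d + 1)*(d - 5)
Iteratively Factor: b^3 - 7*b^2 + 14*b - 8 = (b - 2)*(b^2 - 5*b + 4) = (b - 2)*(b - 1)*(b - 4)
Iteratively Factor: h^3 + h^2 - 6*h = (h + 3)*(h^2 - 2*h) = (h - 2)*(h + 3)*(h)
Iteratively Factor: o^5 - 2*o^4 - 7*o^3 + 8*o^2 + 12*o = (o - 2)*(o^4 - 7*o^2 - 6*o) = (o - 2)*(o + 2)*(o^3 - 2*o^2 - 3*o) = (o - 2)*(o + 1)*(o + 2)*(o^2 - 3*o) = o*(o - 2)*(o + 1)*(o + 2)*(o - 3)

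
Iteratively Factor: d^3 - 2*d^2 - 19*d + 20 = (d + 4)*(d^2 - 6*d + 5) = (d - 1)*(d + 4)*(d - 5)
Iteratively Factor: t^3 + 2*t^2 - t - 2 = (t - 1)*(t^2 + 3*t + 2) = (t - 1)*(t + 2)*(t + 1)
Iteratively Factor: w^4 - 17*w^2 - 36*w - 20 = (w + 2)*(w^3 - 2*w^2 - 13*w - 10) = (w + 1)*(w + 2)*(w^2 - 3*w - 10) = (w - 5)*(w + 1)*(w + 2)*(w + 2)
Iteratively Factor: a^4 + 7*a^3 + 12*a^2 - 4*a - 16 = (a + 2)*(a^3 + 5*a^2 + 2*a - 8) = (a + 2)*(a + 4)*(a^2 + a - 2) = (a + 2)^2*(a + 4)*(a - 1)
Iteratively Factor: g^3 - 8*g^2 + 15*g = (g)*(g^2 - 8*g + 15) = g*(g - 3)*(g - 5)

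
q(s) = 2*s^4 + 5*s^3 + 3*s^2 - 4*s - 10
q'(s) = 8*s^3 + 15*s^2 + 6*s - 4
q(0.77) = -8.32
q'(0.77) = 13.17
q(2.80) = 235.01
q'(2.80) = 306.02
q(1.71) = 34.03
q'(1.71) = 90.12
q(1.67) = 30.53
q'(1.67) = 85.11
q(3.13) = 352.15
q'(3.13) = 407.05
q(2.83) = 244.32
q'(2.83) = 314.43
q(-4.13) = 287.34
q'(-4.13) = -336.49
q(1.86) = 49.05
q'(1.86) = 110.53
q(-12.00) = 33302.00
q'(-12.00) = -11740.00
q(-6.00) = 1634.00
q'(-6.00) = -1228.00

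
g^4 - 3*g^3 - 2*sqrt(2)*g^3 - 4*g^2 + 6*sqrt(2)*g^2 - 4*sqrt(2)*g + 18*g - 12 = (g - 2)*(g - 1)*(g - 3*sqrt(2))*(g + sqrt(2))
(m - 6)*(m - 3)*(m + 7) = m^3 - 2*m^2 - 45*m + 126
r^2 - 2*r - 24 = (r - 6)*(r + 4)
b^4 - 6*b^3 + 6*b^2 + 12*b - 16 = (b - 4)*(b - 2)*(b - sqrt(2))*(b + sqrt(2))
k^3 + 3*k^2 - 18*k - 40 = (k - 4)*(k + 2)*(k + 5)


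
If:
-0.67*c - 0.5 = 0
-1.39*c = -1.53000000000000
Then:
No Solution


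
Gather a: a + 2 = a + 2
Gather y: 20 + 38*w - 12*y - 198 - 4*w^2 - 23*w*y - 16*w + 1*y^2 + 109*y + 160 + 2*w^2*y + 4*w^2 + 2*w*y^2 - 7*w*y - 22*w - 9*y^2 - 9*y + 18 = y^2*(2*w - 8) + y*(2*w^2 - 30*w + 88)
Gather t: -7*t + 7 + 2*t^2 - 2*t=2*t^2 - 9*t + 7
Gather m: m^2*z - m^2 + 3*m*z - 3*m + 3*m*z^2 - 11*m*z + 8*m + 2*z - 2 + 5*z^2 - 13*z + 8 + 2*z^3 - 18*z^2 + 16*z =m^2*(z - 1) + m*(3*z^2 - 8*z + 5) + 2*z^3 - 13*z^2 + 5*z + 6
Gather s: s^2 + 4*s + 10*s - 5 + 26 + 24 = s^2 + 14*s + 45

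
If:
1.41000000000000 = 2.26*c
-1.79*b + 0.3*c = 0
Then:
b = 0.10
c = 0.62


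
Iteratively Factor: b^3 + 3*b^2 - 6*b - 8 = (b + 4)*(b^2 - b - 2) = (b - 2)*(b + 4)*(b + 1)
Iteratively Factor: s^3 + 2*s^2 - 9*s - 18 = (s - 3)*(s^2 + 5*s + 6) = (s - 3)*(s + 3)*(s + 2)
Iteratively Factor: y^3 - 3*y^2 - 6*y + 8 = (y - 1)*(y^2 - 2*y - 8) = (y - 4)*(y - 1)*(y + 2)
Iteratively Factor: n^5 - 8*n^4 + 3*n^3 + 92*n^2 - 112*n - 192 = (n - 4)*(n^4 - 4*n^3 - 13*n^2 + 40*n + 48) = (n - 4)*(n + 3)*(n^3 - 7*n^2 + 8*n + 16) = (n - 4)^2*(n + 3)*(n^2 - 3*n - 4) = (n - 4)^2*(n + 1)*(n + 3)*(n - 4)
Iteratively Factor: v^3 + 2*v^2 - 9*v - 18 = (v + 2)*(v^2 - 9) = (v + 2)*(v + 3)*(v - 3)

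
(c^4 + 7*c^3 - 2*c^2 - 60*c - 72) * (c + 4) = c^5 + 11*c^4 + 26*c^3 - 68*c^2 - 312*c - 288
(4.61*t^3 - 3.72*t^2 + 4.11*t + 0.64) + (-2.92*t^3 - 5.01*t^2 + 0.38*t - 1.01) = 1.69*t^3 - 8.73*t^2 + 4.49*t - 0.37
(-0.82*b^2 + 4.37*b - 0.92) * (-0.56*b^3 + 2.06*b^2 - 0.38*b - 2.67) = 0.4592*b^5 - 4.1364*b^4 + 9.829*b^3 - 1.3664*b^2 - 11.3183*b + 2.4564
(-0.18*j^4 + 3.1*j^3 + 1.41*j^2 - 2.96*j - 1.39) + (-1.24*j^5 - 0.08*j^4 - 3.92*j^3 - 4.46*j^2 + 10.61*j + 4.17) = -1.24*j^5 - 0.26*j^4 - 0.82*j^3 - 3.05*j^2 + 7.65*j + 2.78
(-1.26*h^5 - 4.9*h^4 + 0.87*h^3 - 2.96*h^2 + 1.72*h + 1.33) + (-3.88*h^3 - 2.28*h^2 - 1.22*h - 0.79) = -1.26*h^5 - 4.9*h^4 - 3.01*h^3 - 5.24*h^2 + 0.5*h + 0.54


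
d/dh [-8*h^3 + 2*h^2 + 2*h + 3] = -24*h^2 + 4*h + 2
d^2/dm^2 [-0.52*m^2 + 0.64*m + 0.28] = -1.04000000000000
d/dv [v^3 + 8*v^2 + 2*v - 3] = 3*v^2 + 16*v + 2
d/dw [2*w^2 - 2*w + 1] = 4*w - 2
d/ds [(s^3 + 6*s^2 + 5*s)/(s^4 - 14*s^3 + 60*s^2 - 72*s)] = (-s^3 - 18*s^2 + 21*s + 122)/(s^5 - 22*s^4 + 184*s^3 - 720*s^2 + 1296*s - 864)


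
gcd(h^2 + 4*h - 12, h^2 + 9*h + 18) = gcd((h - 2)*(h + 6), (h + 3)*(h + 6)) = h + 6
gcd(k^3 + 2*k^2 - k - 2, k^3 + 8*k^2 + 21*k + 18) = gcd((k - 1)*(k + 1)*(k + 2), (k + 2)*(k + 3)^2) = k + 2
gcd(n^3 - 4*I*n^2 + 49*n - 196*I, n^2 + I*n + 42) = n + 7*I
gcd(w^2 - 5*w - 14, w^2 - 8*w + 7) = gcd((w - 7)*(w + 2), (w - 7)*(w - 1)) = w - 7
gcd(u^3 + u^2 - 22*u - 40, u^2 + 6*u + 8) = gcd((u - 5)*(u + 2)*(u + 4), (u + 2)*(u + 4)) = u^2 + 6*u + 8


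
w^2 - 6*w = w*(w - 6)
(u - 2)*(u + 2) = u^2 - 4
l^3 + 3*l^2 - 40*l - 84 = (l - 6)*(l + 2)*(l + 7)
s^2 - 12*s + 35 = (s - 7)*(s - 5)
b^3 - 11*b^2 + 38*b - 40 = (b - 5)*(b - 4)*(b - 2)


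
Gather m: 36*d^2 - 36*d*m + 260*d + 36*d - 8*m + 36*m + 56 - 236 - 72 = 36*d^2 + 296*d + m*(28 - 36*d) - 252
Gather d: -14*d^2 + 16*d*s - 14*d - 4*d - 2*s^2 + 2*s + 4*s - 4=-14*d^2 + d*(16*s - 18) - 2*s^2 + 6*s - 4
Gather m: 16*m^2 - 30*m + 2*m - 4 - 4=16*m^2 - 28*m - 8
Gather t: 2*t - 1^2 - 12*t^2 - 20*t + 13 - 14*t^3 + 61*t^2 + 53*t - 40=-14*t^3 + 49*t^2 + 35*t - 28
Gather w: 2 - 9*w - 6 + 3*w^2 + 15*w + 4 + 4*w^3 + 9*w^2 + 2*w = 4*w^3 + 12*w^2 + 8*w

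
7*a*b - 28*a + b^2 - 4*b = (7*a + b)*(b - 4)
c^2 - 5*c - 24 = (c - 8)*(c + 3)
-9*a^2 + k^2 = (-3*a + k)*(3*a + k)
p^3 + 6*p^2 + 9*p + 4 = (p + 1)^2*(p + 4)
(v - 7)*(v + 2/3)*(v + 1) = v^3 - 16*v^2/3 - 11*v - 14/3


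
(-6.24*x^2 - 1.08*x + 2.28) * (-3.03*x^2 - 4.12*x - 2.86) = 18.9072*x^4 + 28.9812*x^3 + 15.3876*x^2 - 6.3048*x - 6.5208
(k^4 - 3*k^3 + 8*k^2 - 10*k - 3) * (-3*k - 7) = -3*k^5 + 2*k^4 - 3*k^3 - 26*k^2 + 79*k + 21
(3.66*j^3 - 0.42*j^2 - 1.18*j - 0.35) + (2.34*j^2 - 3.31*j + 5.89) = 3.66*j^3 + 1.92*j^2 - 4.49*j + 5.54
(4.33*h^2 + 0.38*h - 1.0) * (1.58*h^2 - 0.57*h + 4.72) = 6.8414*h^4 - 1.8677*h^3 + 18.641*h^2 + 2.3636*h - 4.72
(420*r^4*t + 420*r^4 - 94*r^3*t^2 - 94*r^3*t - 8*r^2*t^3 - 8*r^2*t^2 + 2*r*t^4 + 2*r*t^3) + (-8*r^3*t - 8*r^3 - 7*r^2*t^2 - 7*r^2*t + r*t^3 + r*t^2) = 420*r^4*t + 420*r^4 - 94*r^3*t^2 - 102*r^3*t - 8*r^3 - 8*r^2*t^3 - 15*r^2*t^2 - 7*r^2*t + 2*r*t^4 + 3*r*t^3 + r*t^2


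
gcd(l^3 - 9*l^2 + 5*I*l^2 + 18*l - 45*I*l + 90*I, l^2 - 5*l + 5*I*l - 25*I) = l + 5*I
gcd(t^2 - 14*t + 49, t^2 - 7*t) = t - 7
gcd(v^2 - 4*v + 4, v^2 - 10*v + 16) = v - 2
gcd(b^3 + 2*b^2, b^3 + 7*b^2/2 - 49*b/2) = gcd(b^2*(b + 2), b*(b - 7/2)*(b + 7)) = b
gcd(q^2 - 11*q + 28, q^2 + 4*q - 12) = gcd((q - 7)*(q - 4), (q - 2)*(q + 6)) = 1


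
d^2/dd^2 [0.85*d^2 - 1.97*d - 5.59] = 1.70000000000000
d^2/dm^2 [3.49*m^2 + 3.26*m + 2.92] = 6.98000000000000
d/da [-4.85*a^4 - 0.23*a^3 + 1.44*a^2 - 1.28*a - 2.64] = -19.4*a^3 - 0.69*a^2 + 2.88*a - 1.28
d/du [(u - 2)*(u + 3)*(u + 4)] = 3*u^2 + 10*u - 2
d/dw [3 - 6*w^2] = -12*w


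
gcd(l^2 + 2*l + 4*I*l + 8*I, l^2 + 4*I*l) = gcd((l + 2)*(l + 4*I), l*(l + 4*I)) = l + 4*I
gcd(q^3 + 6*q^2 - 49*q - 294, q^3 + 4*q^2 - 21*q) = q + 7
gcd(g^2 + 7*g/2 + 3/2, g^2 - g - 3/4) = g + 1/2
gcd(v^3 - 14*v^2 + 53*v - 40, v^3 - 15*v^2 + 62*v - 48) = v^2 - 9*v + 8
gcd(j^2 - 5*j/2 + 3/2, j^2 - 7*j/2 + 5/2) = j - 1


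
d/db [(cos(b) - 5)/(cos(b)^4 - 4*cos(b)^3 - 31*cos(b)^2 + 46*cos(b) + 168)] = (3*sin(b)^4 - 35*sin(b)^2 + 289*cos(b) - 7*cos(3*b) - 366)*sin(b)/((cos(b) - 7)^2*(cos(b) - 3)^2*(cos(b) + 2)^2*(cos(b) + 4)^2)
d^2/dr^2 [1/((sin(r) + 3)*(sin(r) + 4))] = (-4*sin(r)^4 - 21*sin(r)^3 + 5*sin(r)^2 + 126*sin(r) + 74)/((sin(r) + 3)^3*(sin(r) + 4)^3)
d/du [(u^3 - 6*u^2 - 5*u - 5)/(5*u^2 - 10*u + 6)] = (5*u^4 - 20*u^3 + 103*u^2 - 22*u - 80)/(25*u^4 - 100*u^3 + 160*u^2 - 120*u + 36)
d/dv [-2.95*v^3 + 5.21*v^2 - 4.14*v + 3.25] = -8.85*v^2 + 10.42*v - 4.14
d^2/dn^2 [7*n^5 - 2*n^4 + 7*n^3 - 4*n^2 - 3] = 140*n^3 - 24*n^2 + 42*n - 8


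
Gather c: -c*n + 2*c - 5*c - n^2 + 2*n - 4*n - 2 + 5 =c*(-n - 3) - n^2 - 2*n + 3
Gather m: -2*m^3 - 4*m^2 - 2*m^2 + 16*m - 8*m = -2*m^3 - 6*m^2 + 8*m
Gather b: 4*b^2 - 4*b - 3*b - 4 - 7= 4*b^2 - 7*b - 11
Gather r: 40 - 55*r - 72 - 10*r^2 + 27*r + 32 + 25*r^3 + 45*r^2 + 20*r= 25*r^3 + 35*r^2 - 8*r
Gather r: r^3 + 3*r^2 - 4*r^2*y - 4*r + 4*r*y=r^3 + r^2*(3 - 4*y) + r*(4*y - 4)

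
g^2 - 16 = (g - 4)*(g + 4)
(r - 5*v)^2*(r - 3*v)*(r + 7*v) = r^4 - 6*r^3*v - 36*r^2*v^2 + 310*r*v^3 - 525*v^4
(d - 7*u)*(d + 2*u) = d^2 - 5*d*u - 14*u^2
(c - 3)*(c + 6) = c^2 + 3*c - 18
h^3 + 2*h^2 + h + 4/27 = (h + 1/3)^2*(h + 4/3)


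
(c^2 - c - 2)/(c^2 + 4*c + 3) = (c - 2)/(c + 3)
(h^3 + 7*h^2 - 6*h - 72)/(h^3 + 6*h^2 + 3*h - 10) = (h^3 + 7*h^2 - 6*h - 72)/(h^3 + 6*h^2 + 3*h - 10)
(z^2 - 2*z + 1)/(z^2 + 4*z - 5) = (z - 1)/(z + 5)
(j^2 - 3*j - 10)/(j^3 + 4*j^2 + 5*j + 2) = (j - 5)/(j^2 + 2*j + 1)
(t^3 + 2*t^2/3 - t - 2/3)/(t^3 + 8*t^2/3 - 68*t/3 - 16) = (t^2 - 1)/(t^2 + 2*t - 24)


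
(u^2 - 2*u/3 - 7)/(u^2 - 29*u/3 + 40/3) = (3*u^2 - 2*u - 21)/(3*u^2 - 29*u + 40)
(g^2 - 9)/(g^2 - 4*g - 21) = (g - 3)/(g - 7)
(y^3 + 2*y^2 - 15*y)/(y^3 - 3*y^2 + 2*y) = (y^2 + 2*y - 15)/(y^2 - 3*y + 2)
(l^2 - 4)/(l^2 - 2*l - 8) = (l - 2)/(l - 4)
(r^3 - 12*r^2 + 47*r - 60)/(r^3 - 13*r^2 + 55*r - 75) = (r - 4)/(r - 5)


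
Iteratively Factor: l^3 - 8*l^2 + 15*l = (l)*(l^2 - 8*l + 15) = l*(l - 5)*(l - 3)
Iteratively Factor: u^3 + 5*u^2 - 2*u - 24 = (u - 2)*(u^2 + 7*u + 12) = (u - 2)*(u + 3)*(u + 4)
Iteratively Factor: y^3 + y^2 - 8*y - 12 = (y + 2)*(y^2 - y - 6) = (y + 2)^2*(y - 3)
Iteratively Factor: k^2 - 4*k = (k)*(k - 4)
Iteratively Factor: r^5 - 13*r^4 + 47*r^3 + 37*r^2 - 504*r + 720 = (r - 5)*(r^4 - 8*r^3 + 7*r^2 + 72*r - 144) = (r - 5)*(r + 3)*(r^3 - 11*r^2 + 40*r - 48) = (r - 5)*(r - 3)*(r + 3)*(r^2 - 8*r + 16) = (r - 5)*(r - 4)*(r - 3)*(r + 3)*(r - 4)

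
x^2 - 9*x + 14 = (x - 7)*(x - 2)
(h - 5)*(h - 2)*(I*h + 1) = I*h^3 + h^2 - 7*I*h^2 - 7*h + 10*I*h + 10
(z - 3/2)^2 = z^2 - 3*z + 9/4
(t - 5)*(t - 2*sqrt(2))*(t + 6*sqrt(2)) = t^3 - 5*t^2 + 4*sqrt(2)*t^2 - 20*sqrt(2)*t - 24*t + 120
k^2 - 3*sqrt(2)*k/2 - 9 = (k - 3*sqrt(2))*(k + 3*sqrt(2)/2)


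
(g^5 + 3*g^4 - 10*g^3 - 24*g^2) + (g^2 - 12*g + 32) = g^5 + 3*g^4 - 10*g^3 - 23*g^2 - 12*g + 32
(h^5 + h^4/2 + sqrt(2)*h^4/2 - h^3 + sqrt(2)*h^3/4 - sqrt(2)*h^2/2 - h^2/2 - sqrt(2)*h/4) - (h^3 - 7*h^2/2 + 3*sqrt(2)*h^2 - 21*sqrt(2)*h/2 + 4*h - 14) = h^5 + h^4/2 + sqrt(2)*h^4/2 - 2*h^3 + sqrt(2)*h^3/4 - 7*sqrt(2)*h^2/2 + 3*h^2 - 4*h + 41*sqrt(2)*h/4 + 14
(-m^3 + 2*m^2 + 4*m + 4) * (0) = 0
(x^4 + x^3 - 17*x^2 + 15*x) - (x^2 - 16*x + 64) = x^4 + x^3 - 18*x^2 + 31*x - 64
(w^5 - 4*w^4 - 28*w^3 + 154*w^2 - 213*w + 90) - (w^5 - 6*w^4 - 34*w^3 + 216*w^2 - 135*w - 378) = 2*w^4 + 6*w^3 - 62*w^2 - 78*w + 468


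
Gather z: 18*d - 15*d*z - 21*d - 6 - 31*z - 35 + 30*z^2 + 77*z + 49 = -3*d + 30*z^2 + z*(46 - 15*d) + 8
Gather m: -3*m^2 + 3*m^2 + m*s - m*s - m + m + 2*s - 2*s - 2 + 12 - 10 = 0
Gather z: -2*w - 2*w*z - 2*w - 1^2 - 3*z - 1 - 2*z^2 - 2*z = -4*w - 2*z^2 + z*(-2*w - 5) - 2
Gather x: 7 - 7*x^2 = 7 - 7*x^2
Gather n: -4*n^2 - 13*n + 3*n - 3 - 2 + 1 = -4*n^2 - 10*n - 4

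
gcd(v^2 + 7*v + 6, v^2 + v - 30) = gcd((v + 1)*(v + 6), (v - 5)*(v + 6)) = v + 6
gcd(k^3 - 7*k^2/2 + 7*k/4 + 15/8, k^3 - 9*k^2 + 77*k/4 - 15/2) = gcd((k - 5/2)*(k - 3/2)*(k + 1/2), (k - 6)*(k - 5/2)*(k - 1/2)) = k - 5/2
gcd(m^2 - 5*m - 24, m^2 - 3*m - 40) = m - 8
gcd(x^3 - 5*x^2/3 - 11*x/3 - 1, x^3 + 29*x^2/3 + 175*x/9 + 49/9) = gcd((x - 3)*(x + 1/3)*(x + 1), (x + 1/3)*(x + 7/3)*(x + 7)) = x + 1/3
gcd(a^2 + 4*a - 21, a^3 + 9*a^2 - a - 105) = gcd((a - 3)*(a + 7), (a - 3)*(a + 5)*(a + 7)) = a^2 + 4*a - 21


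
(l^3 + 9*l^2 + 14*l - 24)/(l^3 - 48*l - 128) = (l^2 + 5*l - 6)/(l^2 - 4*l - 32)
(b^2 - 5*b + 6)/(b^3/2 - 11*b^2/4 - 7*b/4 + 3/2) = 4*(b^2 - 5*b + 6)/(2*b^3 - 11*b^2 - 7*b + 6)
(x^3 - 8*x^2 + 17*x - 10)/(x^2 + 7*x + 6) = (x^3 - 8*x^2 + 17*x - 10)/(x^2 + 7*x + 6)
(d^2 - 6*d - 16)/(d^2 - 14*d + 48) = (d + 2)/(d - 6)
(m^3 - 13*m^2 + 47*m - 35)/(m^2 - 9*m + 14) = (m^2 - 6*m + 5)/(m - 2)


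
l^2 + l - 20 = (l - 4)*(l + 5)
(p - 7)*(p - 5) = p^2 - 12*p + 35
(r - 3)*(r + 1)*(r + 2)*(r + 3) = r^4 + 3*r^3 - 7*r^2 - 27*r - 18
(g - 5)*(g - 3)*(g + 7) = g^3 - g^2 - 41*g + 105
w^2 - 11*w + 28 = (w - 7)*(w - 4)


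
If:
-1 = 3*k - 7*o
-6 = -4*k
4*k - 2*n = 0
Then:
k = 3/2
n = 3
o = 11/14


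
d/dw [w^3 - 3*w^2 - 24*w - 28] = 3*w^2 - 6*w - 24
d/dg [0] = 0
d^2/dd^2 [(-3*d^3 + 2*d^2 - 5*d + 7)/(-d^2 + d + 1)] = 6*(3*d^3 - 6*d^2 + 15*d - 7)/(d^6 - 3*d^5 + 5*d^3 - 3*d - 1)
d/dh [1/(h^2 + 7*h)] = (-2*h - 7)/(h^2*(h + 7)^2)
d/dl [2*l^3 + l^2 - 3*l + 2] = 6*l^2 + 2*l - 3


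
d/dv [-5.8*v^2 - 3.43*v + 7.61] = -11.6*v - 3.43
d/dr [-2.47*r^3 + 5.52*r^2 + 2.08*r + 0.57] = -7.41*r^2 + 11.04*r + 2.08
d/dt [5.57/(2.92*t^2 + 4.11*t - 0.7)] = (-32.5288*t - 22.8927)/(2.92*t^2 + 4.11*t - 0.7)^2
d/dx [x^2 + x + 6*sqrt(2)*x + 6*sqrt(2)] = 2*x + 1 + 6*sqrt(2)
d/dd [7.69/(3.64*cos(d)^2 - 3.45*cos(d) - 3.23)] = (55.9832*cos(d) - 26.5305)*sin(d)/(-3.64*cos(d)^2 + 3.45*cos(d) + 3.23)^2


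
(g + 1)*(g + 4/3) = g^2 + 7*g/3 + 4/3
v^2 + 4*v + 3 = (v + 1)*(v + 3)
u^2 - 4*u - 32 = (u - 8)*(u + 4)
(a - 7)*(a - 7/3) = a^2 - 28*a/3 + 49/3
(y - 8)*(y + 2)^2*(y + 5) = y^4 + y^3 - 48*y^2 - 172*y - 160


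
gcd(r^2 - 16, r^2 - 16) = r^2 - 16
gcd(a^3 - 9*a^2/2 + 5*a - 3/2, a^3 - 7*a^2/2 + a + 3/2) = a^2 - 4*a + 3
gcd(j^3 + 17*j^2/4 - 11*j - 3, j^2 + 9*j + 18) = j + 6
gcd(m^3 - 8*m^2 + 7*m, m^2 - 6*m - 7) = m - 7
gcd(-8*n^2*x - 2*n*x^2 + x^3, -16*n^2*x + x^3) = -4*n*x + x^2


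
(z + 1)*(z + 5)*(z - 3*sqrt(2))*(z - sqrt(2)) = z^4 - 4*sqrt(2)*z^3 + 6*z^3 - 24*sqrt(2)*z^2 + 11*z^2 - 20*sqrt(2)*z + 36*z + 30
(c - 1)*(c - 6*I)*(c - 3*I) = c^3 - c^2 - 9*I*c^2 - 18*c + 9*I*c + 18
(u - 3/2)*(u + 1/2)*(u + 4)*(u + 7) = u^4 + 10*u^3 + 65*u^2/4 - 145*u/4 - 21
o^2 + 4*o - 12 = (o - 2)*(o + 6)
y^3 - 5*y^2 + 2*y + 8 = (y - 4)*(y - 2)*(y + 1)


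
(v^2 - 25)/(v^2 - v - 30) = (v - 5)/(v - 6)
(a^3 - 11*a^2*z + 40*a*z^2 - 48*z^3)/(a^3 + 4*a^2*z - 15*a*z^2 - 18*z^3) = (a^2 - 8*a*z + 16*z^2)/(a^2 + 7*a*z + 6*z^2)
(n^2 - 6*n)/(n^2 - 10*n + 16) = n*(n - 6)/(n^2 - 10*n + 16)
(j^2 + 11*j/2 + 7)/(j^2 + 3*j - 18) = (j^2 + 11*j/2 + 7)/(j^2 + 3*j - 18)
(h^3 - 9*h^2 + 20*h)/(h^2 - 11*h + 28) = h*(h - 5)/(h - 7)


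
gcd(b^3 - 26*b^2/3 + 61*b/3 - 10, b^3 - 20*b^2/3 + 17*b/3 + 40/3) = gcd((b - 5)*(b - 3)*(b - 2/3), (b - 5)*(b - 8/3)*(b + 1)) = b - 5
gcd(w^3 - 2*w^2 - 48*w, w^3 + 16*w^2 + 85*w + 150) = w + 6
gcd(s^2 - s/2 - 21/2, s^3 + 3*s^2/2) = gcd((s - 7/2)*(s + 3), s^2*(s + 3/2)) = 1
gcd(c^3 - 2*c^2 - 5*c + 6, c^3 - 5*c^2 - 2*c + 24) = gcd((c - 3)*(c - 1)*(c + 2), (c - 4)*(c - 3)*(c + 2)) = c^2 - c - 6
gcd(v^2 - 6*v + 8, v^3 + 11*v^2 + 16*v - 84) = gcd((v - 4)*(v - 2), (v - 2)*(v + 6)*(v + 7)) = v - 2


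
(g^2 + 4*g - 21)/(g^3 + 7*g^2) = (g - 3)/g^2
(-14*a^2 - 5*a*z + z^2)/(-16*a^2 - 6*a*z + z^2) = (-7*a + z)/(-8*a + z)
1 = 1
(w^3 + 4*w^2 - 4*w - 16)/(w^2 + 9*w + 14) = (w^2 + 2*w - 8)/(w + 7)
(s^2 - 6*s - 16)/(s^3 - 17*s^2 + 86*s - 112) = (s + 2)/(s^2 - 9*s + 14)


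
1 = 1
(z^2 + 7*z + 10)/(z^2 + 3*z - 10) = (z + 2)/(z - 2)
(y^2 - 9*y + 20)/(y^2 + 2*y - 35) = (y - 4)/(y + 7)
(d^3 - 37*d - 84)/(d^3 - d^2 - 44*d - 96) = (d - 7)/(d - 8)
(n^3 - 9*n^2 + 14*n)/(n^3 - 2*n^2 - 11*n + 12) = n*(n^2 - 9*n + 14)/(n^3 - 2*n^2 - 11*n + 12)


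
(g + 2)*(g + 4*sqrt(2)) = g^2 + 2*g + 4*sqrt(2)*g + 8*sqrt(2)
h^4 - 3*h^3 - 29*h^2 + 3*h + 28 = (h - 7)*(h - 1)*(h + 1)*(h + 4)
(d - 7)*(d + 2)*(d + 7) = d^3 + 2*d^2 - 49*d - 98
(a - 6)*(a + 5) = a^2 - a - 30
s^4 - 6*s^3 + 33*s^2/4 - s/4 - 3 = (s - 4)*(s - 3/2)*(s - 1)*(s + 1/2)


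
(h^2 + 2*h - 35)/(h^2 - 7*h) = (h^2 + 2*h - 35)/(h*(h - 7))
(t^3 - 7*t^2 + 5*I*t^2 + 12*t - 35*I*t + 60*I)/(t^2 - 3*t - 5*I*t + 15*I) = (t^2 + t*(-4 + 5*I) - 20*I)/(t - 5*I)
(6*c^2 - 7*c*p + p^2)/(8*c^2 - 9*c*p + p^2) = (-6*c + p)/(-8*c + p)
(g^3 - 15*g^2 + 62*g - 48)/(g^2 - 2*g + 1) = (g^2 - 14*g + 48)/(g - 1)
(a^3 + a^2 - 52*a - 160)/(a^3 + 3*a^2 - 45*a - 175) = (a^2 - 4*a - 32)/(a^2 - 2*a - 35)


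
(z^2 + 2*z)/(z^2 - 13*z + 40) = z*(z + 2)/(z^2 - 13*z + 40)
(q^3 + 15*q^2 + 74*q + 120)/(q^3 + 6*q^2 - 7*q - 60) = (q + 6)/(q - 3)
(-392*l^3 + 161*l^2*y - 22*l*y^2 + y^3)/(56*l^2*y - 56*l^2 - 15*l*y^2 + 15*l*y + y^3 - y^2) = (-7*l + y)/(y - 1)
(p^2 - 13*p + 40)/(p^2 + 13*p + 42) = (p^2 - 13*p + 40)/(p^2 + 13*p + 42)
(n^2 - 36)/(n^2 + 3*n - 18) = (n - 6)/(n - 3)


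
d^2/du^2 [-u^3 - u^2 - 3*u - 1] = -6*u - 2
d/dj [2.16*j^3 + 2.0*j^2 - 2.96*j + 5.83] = 6.48*j^2 + 4.0*j - 2.96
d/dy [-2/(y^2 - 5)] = 4*y/(y^2 - 5)^2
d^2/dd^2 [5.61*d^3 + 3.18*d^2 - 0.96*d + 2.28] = 33.66*d + 6.36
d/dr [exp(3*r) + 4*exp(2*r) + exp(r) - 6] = (3*exp(2*r) + 8*exp(r) + 1)*exp(r)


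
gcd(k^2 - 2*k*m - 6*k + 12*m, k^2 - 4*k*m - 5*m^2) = 1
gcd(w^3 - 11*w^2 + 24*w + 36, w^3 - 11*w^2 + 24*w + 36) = w^3 - 11*w^2 + 24*w + 36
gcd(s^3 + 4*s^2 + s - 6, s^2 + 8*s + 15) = s + 3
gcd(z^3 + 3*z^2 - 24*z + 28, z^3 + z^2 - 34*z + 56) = z^2 + 5*z - 14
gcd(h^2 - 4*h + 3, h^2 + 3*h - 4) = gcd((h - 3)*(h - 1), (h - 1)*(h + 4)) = h - 1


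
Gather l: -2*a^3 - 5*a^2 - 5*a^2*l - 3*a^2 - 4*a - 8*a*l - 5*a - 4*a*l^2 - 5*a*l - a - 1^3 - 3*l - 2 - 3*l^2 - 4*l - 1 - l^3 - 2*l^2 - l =-2*a^3 - 8*a^2 - 10*a - l^3 + l^2*(-4*a - 5) + l*(-5*a^2 - 13*a - 8) - 4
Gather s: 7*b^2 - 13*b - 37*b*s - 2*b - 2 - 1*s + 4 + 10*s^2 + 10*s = 7*b^2 - 15*b + 10*s^2 + s*(9 - 37*b) + 2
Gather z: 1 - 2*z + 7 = 8 - 2*z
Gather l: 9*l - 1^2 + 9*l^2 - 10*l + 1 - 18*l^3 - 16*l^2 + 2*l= -18*l^3 - 7*l^2 + l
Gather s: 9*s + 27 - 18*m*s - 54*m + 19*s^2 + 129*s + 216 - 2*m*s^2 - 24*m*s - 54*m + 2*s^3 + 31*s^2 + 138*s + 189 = -108*m + 2*s^3 + s^2*(50 - 2*m) + s*(276 - 42*m) + 432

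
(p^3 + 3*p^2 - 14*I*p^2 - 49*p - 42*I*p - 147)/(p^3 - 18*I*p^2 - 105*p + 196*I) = (p + 3)/(p - 4*I)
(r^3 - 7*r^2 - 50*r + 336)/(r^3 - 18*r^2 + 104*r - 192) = (r + 7)/(r - 4)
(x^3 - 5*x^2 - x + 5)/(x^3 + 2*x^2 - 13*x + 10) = (x^2 - 4*x - 5)/(x^2 + 3*x - 10)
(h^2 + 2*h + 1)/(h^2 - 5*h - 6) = (h + 1)/(h - 6)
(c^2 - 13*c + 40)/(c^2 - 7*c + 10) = (c - 8)/(c - 2)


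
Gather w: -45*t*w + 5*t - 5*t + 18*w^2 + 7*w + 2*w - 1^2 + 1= 18*w^2 + w*(9 - 45*t)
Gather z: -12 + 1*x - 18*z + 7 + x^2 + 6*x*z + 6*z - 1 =x^2 + x + z*(6*x - 12) - 6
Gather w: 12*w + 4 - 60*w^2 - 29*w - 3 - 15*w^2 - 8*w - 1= -75*w^2 - 25*w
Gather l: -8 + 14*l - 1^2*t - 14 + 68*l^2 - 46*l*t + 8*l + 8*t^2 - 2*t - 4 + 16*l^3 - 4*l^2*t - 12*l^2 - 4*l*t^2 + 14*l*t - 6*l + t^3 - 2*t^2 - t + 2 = 16*l^3 + l^2*(56 - 4*t) + l*(-4*t^2 - 32*t + 16) + t^3 + 6*t^2 - 4*t - 24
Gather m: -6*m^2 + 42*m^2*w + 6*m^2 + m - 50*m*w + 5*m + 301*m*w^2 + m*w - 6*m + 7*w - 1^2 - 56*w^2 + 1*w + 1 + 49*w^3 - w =42*m^2*w + m*(301*w^2 - 49*w) + 49*w^3 - 56*w^2 + 7*w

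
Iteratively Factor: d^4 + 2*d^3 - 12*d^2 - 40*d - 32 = (d + 2)*(d^3 - 12*d - 16) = (d - 4)*(d + 2)*(d^2 + 4*d + 4) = (d - 4)*(d + 2)^2*(d + 2)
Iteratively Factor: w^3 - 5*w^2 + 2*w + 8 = (w + 1)*(w^2 - 6*w + 8) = (w - 4)*(w + 1)*(w - 2)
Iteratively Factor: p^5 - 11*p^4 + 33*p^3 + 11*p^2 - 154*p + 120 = (p + 2)*(p^4 - 13*p^3 + 59*p^2 - 107*p + 60) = (p - 5)*(p + 2)*(p^3 - 8*p^2 + 19*p - 12) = (p - 5)*(p - 1)*(p + 2)*(p^2 - 7*p + 12) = (p - 5)*(p - 3)*(p - 1)*(p + 2)*(p - 4)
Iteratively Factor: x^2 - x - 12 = (x - 4)*(x + 3)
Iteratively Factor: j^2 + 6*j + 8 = (j + 2)*(j + 4)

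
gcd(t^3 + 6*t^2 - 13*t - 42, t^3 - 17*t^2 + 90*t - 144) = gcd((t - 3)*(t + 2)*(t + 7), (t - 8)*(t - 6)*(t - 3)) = t - 3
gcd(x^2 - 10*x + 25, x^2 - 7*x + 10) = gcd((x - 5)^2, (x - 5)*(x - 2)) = x - 5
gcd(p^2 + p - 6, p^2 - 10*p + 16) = p - 2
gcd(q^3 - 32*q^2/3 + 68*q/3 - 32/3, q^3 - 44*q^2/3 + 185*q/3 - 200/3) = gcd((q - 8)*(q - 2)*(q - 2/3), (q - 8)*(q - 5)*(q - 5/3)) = q - 8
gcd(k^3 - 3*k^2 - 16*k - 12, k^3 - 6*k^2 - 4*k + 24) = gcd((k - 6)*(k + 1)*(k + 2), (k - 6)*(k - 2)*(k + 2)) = k^2 - 4*k - 12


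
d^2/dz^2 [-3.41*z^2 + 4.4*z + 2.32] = -6.82000000000000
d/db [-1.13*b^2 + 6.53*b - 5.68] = 6.53 - 2.26*b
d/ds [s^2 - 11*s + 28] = 2*s - 11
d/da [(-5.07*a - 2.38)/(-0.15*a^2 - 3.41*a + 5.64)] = (0.7605*a^2 + 17.2887*a - (0.3*a + 3.41)*(5.07*a + 2.38) - 28.5948)/(0.15*a^2 + 3.41*a - 5.64)^2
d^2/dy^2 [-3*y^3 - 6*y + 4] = -18*y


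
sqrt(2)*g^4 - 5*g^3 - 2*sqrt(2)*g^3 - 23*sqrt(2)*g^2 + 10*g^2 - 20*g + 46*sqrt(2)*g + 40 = (g - 2)*(g - 5*sqrt(2))*(g + 2*sqrt(2))*(sqrt(2)*g + 1)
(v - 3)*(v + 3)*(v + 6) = v^3 + 6*v^2 - 9*v - 54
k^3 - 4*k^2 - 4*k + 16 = (k - 4)*(k - 2)*(k + 2)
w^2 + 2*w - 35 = (w - 5)*(w + 7)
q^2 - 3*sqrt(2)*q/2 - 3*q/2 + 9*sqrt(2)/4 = (q - 3/2)*(q - 3*sqrt(2)/2)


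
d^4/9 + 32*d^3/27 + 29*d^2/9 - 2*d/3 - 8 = (d/3 + 1)^2*(d - 4/3)*(d + 6)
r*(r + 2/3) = r^2 + 2*r/3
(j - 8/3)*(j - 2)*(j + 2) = j^3 - 8*j^2/3 - 4*j + 32/3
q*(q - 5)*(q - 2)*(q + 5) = q^4 - 2*q^3 - 25*q^2 + 50*q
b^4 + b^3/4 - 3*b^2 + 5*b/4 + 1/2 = (b - 1)^2*(b + 1/4)*(b + 2)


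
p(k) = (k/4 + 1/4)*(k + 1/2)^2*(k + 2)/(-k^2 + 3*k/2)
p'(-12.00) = 4.66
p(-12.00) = -22.45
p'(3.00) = -0.29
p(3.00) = -13.61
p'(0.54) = 4.40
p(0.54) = 2.04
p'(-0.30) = -0.35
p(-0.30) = -0.02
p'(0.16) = -1.46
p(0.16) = 1.27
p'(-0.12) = -4.88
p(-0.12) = -0.31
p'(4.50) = -2.98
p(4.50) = -16.55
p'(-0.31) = -0.31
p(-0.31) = -0.02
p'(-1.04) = -0.03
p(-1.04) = 0.00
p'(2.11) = 13.23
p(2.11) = -16.91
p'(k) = (k/4 + 1/4)*(k + 1/2)^2*(k + 2)*(2*k - 3/2)/(-k^2 + 3*k/2)^2 + (k/4 + 1/4)*(k + 1/2)^2/(-k^2 + 3*k/2) + (k/4 + 1/4)*(k + 2)*(2*k + 1)/(-k^2 + 3*k/2) + (k + 1/2)^2*(k + 2)/(4*(-k^2 + 3*k/2))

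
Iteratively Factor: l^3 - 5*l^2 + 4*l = (l - 4)*(l^2 - l) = (l - 4)*(l - 1)*(l)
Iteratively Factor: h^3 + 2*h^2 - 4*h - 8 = (h - 2)*(h^2 + 4*h + 4) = (h - 2)*(h + 2)*(h + 2)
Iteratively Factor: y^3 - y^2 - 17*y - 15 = (y + 1)*(y^2 - 2*y - 15) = (y + 1)*(y + 3)*(y - 5)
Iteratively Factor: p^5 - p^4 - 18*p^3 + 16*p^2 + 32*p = (p - 2)*(p^4 + p^3 - 16*p^2 - 16*p) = (p - 4)*(p - 2)*(p^3 + 5*p^2 + 4*p) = p*(p - 4)*(p - 2)*(p^2 + 5*p + 4) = p*(p - 4)*(p - 2)*(p + 4)*(p + 1)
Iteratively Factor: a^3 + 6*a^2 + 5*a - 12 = (a + 4)*(a^2 + 2*a - 3) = (a + 3)*(a + 4)*(a - 1)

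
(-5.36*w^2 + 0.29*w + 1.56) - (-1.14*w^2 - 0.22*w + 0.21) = -4.22*w^2 + 0.51*w + 1.35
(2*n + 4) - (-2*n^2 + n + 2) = 2*n^2 + n + 2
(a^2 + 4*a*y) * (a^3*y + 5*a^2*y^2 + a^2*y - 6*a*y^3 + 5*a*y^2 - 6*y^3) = a^5*y + 9*a^4*y^2 + a^4*y + 14*a^3*y^3 + 9*a^3*y^2 - 24*a^2*y^4 + 14*a^2*y^3 - 24*a*y^4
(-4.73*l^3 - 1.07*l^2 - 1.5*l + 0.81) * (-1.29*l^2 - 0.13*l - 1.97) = 6.1017*l^5 + 1.9952*l^4 + 11.3922*l^3 + 1.258*l^2 + 2.8497*l - 1.5957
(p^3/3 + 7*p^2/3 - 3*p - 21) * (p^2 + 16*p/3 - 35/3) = p^5/3 + 37*p^4/9 + 50*p^3/9 - 578*p^2/9 - 77*p + 245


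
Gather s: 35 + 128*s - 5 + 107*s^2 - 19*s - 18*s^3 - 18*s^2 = -18*s^3 + 89*s^2 + 109*s + 30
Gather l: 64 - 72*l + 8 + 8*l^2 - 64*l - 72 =8*l^2 - 136*l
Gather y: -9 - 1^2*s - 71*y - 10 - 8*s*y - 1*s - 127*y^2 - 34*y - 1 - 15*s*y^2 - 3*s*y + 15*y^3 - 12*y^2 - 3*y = -2*s + 15*y^3 + y^2*(-15*s - 139) + y*(-11*s - 108) - 20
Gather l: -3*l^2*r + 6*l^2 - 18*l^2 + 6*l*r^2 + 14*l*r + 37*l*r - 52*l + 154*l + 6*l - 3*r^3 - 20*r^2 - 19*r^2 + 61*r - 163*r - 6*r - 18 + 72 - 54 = l^2*(-3*r - 12) + l*(6*r^2 + 51*r + 108) - 3*r^3 - 39*r^2 - 108*r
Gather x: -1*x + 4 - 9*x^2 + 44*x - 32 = -9*x^2 + 43*x - 28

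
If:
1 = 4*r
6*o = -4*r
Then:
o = -1/6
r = 1/4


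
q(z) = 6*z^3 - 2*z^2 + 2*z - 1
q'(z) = 18*z^2 - 4*z + 2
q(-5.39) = -1009.43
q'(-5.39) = 546.50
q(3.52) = 242.94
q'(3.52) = 210.95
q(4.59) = 546.26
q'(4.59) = 362.87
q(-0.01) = -1.02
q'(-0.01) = 2.04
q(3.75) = 294.78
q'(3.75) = 240.12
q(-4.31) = -527.15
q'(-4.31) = 353.61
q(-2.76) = -147.90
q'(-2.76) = 150.16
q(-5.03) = -825.24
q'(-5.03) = 477.54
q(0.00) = -1.00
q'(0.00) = 2.00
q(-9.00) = -4555.00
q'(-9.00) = 1496.00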